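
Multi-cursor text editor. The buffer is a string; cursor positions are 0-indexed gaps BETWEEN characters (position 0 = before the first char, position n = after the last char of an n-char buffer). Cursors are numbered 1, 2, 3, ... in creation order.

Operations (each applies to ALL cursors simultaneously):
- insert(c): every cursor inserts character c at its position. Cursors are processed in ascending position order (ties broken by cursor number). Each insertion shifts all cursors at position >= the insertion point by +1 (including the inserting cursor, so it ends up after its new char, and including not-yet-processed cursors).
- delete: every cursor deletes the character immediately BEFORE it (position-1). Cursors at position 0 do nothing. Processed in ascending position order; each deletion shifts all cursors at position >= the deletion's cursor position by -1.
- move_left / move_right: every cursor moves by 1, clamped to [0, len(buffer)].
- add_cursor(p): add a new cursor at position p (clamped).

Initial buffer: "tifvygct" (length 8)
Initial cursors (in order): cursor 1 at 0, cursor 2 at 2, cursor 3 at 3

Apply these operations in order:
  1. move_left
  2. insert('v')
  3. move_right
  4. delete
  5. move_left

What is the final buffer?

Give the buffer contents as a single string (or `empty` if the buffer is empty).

Answer: vvvvygct

Derivation:
After op 1 (move_left): buffer="tifvygct" (len 8), cursors c1@0 c2@1 c3@2, authorship ........
After op 2 (insert('v')): buffer="vtvivfvygct" (len 11), cursors c1@1 c2@3 c3@5, authorship 1.2.3......
After op 3 (move_right): buffer="vtvivfvygct" (len 11), cursors c1@2 c2@4 c3@6, authorship 1.2.3......
After op 4 (delete): buffer="vvvvygct" (len 8), cursors c1@1 c2@2 c3@3, authorship 123.....
After op 5 (move_left): buffer="vvvvygct" (len 8), cursors c1@0 c2@1 c3@2, authorship 123.....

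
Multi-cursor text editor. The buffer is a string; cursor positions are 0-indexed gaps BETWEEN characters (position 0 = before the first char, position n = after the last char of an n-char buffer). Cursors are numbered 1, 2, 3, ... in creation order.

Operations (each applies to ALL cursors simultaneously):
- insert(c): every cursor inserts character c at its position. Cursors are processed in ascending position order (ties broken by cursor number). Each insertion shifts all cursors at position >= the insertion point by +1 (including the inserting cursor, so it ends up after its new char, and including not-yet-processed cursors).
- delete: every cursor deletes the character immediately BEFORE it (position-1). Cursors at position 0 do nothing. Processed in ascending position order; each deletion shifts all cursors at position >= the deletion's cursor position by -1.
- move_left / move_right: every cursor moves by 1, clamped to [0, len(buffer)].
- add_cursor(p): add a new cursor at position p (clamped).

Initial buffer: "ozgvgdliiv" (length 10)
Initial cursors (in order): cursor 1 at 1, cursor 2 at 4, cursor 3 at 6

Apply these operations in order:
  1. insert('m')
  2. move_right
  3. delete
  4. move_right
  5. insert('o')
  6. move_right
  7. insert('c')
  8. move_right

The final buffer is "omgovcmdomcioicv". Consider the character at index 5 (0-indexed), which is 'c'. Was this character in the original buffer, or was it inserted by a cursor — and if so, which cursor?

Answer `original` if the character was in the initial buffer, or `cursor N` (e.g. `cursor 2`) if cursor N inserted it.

Answer: cursor 1

Derivation:
After op 1 (insert('m')): buffer="omzgvmgdmliiv" (len 13), cursors c1@2 c2@6 c3@9, authorship .1...2..3....
After op 2 (move_right): buffer="omzgvmgdmliiv" (len 13), cursors c1@3 c2@7 c3@10, authorship .1...2..3....
After op 3 (delete): buffer="omgvmdmiiv" (len 10), cursors c1@2 c2@5 c3@7, authorship .1..2.3...
After op 4 (move_right): buffer="omgvmdmiiv" (len 10), cursors c1@3 c2@6 c3@8, authorship .1..2.3...
After op 5 (insert('o')): buffer="omgovmdomioiv" (len 13), cursors c1@4 c2@8 c3@11, authorship .1.1.2.23.3..
After op 6 (move_right): buffer="omgovmdomioiv" (len 13), cursors c1@5 c2@9 c3@12, authorship .1.1.2.23.3..
After op 7 (insert('c')): buffer="omgovcmdomcioicv" (len 16), cursors c1@6 c2@11 c3@15, authorship .1.1.12.232.3.3.
After op 8 (move_right): buffer="omgovcmdomcioicv" (len 16), cursors c1@7 c2@12 c3@16, authorship .1.1.12.232.3.3.
Authorship (.=original, N=cursor N): . 1 . 1 . 1 2 . 2 3 2 . 3 . 3 .
Index 5: author = 1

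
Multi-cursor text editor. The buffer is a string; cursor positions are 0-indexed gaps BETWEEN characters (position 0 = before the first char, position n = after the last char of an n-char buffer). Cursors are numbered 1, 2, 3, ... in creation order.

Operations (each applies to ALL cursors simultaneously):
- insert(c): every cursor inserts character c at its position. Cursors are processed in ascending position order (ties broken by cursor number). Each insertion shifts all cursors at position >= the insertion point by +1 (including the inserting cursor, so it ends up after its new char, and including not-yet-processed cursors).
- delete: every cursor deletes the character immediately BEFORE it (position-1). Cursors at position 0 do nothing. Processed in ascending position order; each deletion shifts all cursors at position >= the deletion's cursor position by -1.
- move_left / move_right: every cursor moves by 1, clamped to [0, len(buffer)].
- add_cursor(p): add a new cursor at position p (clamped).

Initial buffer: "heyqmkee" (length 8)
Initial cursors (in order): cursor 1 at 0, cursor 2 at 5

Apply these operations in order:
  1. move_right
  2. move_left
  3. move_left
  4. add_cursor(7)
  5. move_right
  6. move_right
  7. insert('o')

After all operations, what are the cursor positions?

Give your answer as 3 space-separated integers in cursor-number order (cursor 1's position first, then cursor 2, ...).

Answer: 3 8 11

Derivation:
After op 1 (move_right): buffer="heyqmkee" (len 8), cursors c1@1 c2@6, authorship ........
After op 2 (move_left): buffer="heyqmkee" (len 8), cursors c1@0 c2@5, authorship ........
After op 3 (move_left): buffer="heyqmkee" (len 8), cursors c1@0 c2@4, authorship ........
After op 4 (add_cursor(7)): buffer="heyqmkee" (len 8), cursors c1@0 c2@4 c3@7, authorship ........
After op 5 (move_right): buffer="heyqmkee" (len 8), cursors c1@1 c2@5 c3@8, authorship ........
After op 6 (move_right): buffer="heyqmkee" (len 8), cursors c1@2 c2@6 c3@8, authorship ........
After op 7 (insert('o')): buffer="heoyqmkoeeo" (len 11), cursors c1@3 c2@8 c3@11, authorship ..1....2..3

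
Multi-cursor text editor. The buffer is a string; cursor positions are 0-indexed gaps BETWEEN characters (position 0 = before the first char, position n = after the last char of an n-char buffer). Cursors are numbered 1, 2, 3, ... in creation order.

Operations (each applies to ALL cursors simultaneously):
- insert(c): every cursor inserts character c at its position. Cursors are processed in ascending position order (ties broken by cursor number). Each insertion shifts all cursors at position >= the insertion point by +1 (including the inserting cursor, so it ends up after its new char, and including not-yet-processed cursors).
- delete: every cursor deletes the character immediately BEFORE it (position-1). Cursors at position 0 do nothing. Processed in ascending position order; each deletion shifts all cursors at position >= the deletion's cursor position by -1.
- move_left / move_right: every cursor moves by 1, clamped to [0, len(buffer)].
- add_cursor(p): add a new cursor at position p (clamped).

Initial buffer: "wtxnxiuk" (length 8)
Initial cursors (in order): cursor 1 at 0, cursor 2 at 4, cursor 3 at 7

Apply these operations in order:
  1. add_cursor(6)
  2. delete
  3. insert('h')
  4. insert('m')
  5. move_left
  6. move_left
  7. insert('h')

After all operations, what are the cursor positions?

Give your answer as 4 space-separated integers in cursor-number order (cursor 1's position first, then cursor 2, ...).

Answer: 1 7 14 14

Derivation:
After op 1 (add_cursor(6)): buffer="wtxnxiuk" (len 8), cursors c1@0 c2@4 c4@6 c3@7, authorship ........
After op 2 (delete): buffer="wtxxk" (len 5), cursors c1@0 c2@3 c3@4 c4@4, authorship .....
After op 3 (insert('h')): buffer="hwtxhxhhk" (len 9), cursors c1@1 c2@5 c3@8 c4@8, authorship 1...2.34.
After op 4 (insert('m')): buffer="hmwtxhmxhhmmk" (len 13), cursors c1@2 c2@7 c3@12 c4@12, authorship 11...22.3434.
After op 5 (move_left): buffer="hmwtxhmxhhmmk" (len 13), cursors c1@1 c2@6 c3@11 c4@11, authorship 11...22.3434.
After op 6 (move_left): buffer="hmwtxhmxhhmmk" (len 13), cursors c1@0 c2@5 c3@10 c4@10, authorship 11...22.3434.
After op 7 (insert('h')): buffer="hhmwtxhhmxhhhhmmk" (len 17), cursors c1@1 c2@7 c3@14 c4@14, authorship 111...222.343434.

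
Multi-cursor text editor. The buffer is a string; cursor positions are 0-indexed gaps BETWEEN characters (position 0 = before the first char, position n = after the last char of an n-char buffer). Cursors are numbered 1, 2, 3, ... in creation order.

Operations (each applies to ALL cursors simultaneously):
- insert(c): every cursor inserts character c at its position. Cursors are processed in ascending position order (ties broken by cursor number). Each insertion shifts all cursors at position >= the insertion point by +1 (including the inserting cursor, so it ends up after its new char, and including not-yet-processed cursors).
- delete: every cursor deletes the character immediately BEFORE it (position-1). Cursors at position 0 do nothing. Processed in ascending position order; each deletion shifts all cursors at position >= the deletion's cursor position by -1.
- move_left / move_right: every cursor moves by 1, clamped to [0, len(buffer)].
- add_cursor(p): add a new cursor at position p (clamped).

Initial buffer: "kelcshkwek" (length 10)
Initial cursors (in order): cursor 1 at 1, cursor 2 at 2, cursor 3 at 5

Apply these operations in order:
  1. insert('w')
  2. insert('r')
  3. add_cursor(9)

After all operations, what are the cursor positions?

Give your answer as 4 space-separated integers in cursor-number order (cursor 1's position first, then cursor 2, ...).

Answer: 3 6 11 9

Derivation:
After op 1 (insert('w')): buffer="kwewlcswhkwek" (len 13), cursors c1@2 c2@4 c3@8, authorship .1.2...3.....
After op 2 (insert('r')): buffer="kwrewrlcswrhkwek" (len 16), cursors c1@3 c2@6 c3@11, authorship .11.22...33.....
After op 3 (add_cursor(9)): buffer="kwrewrlcswrhkwek" (len 16), cursors c1@3 c2@6 c4@9 c3@11, authorship .11.22...33.....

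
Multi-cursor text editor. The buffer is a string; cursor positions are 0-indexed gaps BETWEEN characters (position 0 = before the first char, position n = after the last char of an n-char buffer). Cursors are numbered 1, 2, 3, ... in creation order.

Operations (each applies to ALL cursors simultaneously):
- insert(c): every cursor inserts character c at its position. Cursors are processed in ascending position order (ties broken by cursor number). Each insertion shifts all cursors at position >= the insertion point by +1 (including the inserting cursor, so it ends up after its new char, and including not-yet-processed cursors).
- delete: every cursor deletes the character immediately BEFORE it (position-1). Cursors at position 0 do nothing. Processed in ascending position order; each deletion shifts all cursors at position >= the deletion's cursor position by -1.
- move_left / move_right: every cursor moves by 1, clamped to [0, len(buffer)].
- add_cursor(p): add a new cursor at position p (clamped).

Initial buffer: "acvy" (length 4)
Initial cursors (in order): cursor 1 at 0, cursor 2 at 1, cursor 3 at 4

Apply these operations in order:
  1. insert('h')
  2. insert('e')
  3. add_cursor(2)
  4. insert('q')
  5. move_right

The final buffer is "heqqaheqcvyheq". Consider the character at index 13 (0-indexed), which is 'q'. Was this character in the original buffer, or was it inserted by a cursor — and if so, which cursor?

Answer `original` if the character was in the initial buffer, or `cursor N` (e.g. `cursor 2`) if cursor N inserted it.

Answer: cursor 3

Derivation:
After op 1 (insert('h')): buffer="hahcvyh" (len 7), cursors c1@1 c2@3 c3@7, authorship 1.2...3
After op 2 (insert('e')): buffer="heahecvyhe" (len 10), cursors c1@2 c2@5 c3@10, authorship 11.22...33
After op 3 (add_cursor(2)): buffer="heahecvyhe" (len 10), cursors c1@2 c4@2 c2@5 c3@10, authorship 11.22...33
After op 4 (insert('q')): buffer="heqqaheqcvyheq" (len 14), cursors c1@4 c4@4 c2@8 c3@14, authorship 1114.222...333
After op 5 (move_right): buffer="heqqaheqcvyheq" (len 14), cursors c1@5 c4@5 c2@9 c3@14, authorship 1114.222...333
Authorship (.=original, N=cursor N): 1 1 1 4 . 2 2 2 . . . 3 3 3
Index 13: author = 3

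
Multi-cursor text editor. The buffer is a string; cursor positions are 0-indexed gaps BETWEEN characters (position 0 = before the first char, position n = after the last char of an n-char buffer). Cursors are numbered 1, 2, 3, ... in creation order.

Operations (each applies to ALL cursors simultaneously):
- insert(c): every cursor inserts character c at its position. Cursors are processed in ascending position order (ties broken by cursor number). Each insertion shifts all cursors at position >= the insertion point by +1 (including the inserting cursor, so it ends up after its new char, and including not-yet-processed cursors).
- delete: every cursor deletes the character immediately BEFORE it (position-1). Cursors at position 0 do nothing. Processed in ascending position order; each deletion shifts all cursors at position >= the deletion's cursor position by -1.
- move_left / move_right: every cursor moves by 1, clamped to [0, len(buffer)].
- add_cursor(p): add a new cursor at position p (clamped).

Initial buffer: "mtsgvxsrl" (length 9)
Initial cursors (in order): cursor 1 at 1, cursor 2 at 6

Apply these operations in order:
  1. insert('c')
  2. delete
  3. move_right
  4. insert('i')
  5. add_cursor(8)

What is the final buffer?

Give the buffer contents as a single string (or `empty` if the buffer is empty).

Answer: mtisgvxsirl

Derivation:
After op 1 (insert('c')): buffer="mctsgvxcsrl" (len 11), cursors c1@2 c2@8, authorship .1.....2...
After op 2 (delete): buffer="mtsgvxsrl" (len 9), cursors c1@1 c2@6, authorship .........
After op 3 (move_right): buffer="mtsgvxsrl" (len 9), cursors c1@2 c2@7, authorship .........
After op 4 (insert('i')): buffer="mtisgvxsirl" (len 11), cursors c1@3 c2@9, authorship ..1.....2..
After op 5 (add_cursor(8)): buffer="mtisgvxsirl" (len 11), cursors c1@3 c3@8 c2@9, authorship ..1.....2..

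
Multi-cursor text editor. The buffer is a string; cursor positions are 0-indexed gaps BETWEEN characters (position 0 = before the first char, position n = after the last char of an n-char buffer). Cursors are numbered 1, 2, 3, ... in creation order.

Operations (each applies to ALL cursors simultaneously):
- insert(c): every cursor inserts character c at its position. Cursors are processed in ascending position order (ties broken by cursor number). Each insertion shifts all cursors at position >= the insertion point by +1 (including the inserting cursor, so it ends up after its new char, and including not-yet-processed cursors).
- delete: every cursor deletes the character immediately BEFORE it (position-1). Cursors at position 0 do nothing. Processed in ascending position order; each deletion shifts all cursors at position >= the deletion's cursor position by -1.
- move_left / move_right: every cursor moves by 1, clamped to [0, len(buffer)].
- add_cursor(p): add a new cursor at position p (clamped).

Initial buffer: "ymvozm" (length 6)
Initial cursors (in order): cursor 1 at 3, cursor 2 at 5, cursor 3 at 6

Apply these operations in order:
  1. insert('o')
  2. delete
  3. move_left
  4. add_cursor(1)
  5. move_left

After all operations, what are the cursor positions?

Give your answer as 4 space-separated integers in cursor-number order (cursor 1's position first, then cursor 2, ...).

Answer: 1 3 4 0

Derivation:
After op 1 (insert('o')): buffer="ymvoozomo" (len 9), cursors c1@4 c2@7 c3@9, authorship ...1..2.3
After op 2 (delete): buffer="ymvozm" (len 6), cursors c1@3 c2@5 c3@6, authorship ......
After op 3 (move_left): buffer="ymvozm" (len 6), cursors c1@2 c2@4 c3@5, authorship ......
After op 4 (add_cursor(1)): buffer="ymvozm" (len 6), cursors c4@1 c1@2 c2@4 c3@5, authorship ......
After op 5 (move_left): buffer="ymvozm" (len 6), cursors c4@0 c1@1 c2@3 c3@4, authorship ......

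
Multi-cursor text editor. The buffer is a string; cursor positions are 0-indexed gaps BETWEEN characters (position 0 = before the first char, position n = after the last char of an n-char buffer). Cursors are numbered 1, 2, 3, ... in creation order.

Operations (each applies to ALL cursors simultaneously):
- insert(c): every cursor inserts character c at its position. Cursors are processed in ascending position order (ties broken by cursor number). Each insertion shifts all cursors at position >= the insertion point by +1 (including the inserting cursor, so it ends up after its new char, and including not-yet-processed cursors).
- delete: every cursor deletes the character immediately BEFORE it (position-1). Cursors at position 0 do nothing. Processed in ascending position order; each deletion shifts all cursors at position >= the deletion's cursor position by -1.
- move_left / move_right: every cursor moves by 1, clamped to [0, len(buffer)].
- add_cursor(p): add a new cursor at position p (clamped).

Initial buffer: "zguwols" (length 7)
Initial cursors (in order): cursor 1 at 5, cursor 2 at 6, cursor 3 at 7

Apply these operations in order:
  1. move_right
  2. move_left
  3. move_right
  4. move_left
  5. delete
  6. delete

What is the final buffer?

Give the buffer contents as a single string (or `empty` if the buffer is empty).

Answer: s

Derivation:
After op 1 (move_right): buffer="zguwols" (len 7), cursors c1@6 c2@7 c3@7, authorship .......
After op 2 (move_left): buffer="zguwols" (len 7), cursors c1@5 c2@6 c3@6, authorship .......
After op 3 (move_right): buffer="zguwols" (len 7), cursors c1@6 c2@7 c3@7, authorship .......
After op 4 (move_left): buffer="zguwols" (len 7), cursors c1@5 c2@6 c3@6, authorship .......
After op 5 (delete): buffer="zgus" (len 4), cursors c1@3 c2@3 c3@3, authorship ....
After op 6 (delete): buffer="s" (len 1), cursors c1@0 c2@0 c3@0, authorship .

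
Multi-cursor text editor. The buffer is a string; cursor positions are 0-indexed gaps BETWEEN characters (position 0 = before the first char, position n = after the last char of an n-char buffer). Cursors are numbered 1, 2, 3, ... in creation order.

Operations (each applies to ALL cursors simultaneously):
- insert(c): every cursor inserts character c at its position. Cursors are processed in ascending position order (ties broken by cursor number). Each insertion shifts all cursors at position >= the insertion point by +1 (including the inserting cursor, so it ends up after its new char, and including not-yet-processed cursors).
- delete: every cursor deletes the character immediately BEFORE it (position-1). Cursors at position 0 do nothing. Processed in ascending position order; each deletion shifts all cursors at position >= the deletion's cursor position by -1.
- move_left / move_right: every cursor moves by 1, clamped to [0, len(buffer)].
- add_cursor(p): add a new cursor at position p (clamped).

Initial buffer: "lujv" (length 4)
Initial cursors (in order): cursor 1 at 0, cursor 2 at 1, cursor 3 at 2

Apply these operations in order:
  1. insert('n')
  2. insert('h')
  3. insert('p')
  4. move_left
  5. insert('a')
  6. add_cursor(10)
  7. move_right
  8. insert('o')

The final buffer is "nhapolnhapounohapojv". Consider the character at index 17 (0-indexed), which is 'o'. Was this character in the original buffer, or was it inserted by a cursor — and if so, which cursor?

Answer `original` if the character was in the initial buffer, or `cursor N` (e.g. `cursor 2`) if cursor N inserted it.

After op 1 (insert('n')): buffer="nlnunjv" (len 7), cursors c1@1 c2@3 c3@5, authorship 1.2.3..
After op 2 (insert('h')): buffer="nhlnhunhjv" (len 10), cursors c1@2 c2@5 c3@8, authorship 11.22.33..
After op 3 (insert('p')): buffer="nhplnhpunhpjv" (len 13), cursors c1@3 c2@7 c3@11, authorship 111.222.333..
After op 4 (move_left): buffer="nhplnhpunhpjv" (len 13), cursors c1@2 c2@6 c3@10, authorship 111.222.333..
After op 5 (insert('a')): buffer="nhaplnhapunhapjv" (len 16), cursors c1@3 c2@8 c3@13, authorship 1111.2222.3333..
After op 6 (add_cursor(10)): buffer="nhaplnhapunhapjv" (len 16), cursors c1@3 c2@8 c4@10 c3@13, authorship 1111.2222.3333..
After op 7 (move_right): buffer="nhaplnhapunhapjv" (len 16), cursors c1@4 c2@9 c4@11 c3@14, authorship 1111.2222.3333..
After op 8 (insert('o')): buffer="nhapolnhapounohapojv" (len 20), cursors c1@5 c2@11 c4@14 c3@18, authorship 11111.22222.343333..
Authorship (.=original, N=cursor N): 1 1 1 1 1 . 2 2 2 2 2 . 3 4 3 3 3 3 . .
Index 17: author = 3

Answer: cursor 3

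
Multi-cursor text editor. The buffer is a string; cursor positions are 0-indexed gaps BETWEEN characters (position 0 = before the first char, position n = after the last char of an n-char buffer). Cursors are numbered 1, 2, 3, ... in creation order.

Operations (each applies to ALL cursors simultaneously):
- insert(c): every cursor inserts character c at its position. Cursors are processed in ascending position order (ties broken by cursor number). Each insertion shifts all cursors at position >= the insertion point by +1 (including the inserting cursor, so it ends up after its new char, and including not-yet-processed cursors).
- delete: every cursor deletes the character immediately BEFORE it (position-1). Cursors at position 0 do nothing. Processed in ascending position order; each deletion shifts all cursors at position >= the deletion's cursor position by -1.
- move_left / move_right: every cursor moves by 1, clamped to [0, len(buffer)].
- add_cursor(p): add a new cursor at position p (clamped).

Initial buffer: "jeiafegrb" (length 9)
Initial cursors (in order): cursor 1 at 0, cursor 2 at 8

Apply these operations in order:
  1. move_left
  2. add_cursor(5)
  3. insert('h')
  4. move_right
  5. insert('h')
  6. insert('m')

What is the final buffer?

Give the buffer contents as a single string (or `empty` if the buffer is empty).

Answer: hjhmeiafhehmghrhmb

Derivation:
After op 1 (move_left): buffer="jeiafegrb" (len 9), cursors c1@0 c2@7, authorship .........
After op 2 (add_cursor(5)): buffer="jeiafegrb" (len 9), cursors c1@0 c3@5 c2@7, authorship .........
After op 3 (insert('h')): buffer="hjeiafheghrb" (len 12), cursors c1@1 c3@7 c2@10, authorship 1.....3..2..
After op 4 (move_right): buffer="hjeiafheghrb" (len 12), cursors c1@2 c3@8 c2@11, authorship 1.....3..2..
After op 5 (insert('h')): buffer="hjheiafhehghrhb" (len 15), cursors c1@3 c3@10 c2@14, authorship 1.1....3.3.2.2.
After op 6 (insert('m')): buffer="hjhmeiafhehmghrhmb" (len 18), cursors c1@4 c3@12 c2@17, authorship 1.11....3.33.2.22.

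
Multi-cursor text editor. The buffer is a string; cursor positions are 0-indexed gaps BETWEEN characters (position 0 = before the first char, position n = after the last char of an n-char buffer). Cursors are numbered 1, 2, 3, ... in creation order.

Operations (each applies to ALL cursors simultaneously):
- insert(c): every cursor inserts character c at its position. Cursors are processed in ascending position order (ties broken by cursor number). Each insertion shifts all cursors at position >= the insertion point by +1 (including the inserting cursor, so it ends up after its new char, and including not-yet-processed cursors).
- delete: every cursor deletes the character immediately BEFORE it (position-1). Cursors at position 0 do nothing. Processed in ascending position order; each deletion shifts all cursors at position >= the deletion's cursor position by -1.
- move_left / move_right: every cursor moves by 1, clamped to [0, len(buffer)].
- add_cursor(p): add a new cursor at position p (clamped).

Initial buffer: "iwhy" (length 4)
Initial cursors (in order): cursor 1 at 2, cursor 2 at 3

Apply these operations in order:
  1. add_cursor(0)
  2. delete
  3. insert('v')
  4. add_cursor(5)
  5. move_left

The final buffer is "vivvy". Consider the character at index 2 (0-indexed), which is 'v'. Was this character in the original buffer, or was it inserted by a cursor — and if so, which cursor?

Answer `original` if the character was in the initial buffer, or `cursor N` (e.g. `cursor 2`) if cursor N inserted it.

After op 1 (add_cursor(0)): buffer="iwhy" (len 4), cursors c3@0 c1@2 c2@3, authorship ....
After op 2 (delete): buffer="iy" (len 2), cursors c3@0 c1@1 c2@1, authorship ..
After op 3 (insert('v')): buffer="vivvy" (len 5), cursors c3@1 c1@4 c2@4, authorship 3.12.
After op 4 (add_cursor(5)): buffer="vivvy" (len 5), cursors c3@1 c1@4 c2@4 c4@5, authorship 3.12.
After op 5 (move_left): buffer="vivvy" (len 5), cursors c3@0 c1@3 c2@3 c4@4, authorship 3.12.
Authorship (.=original, N=cursor N): 3 . 1 2 .
Index 2: author = 1

Answer: cursor 1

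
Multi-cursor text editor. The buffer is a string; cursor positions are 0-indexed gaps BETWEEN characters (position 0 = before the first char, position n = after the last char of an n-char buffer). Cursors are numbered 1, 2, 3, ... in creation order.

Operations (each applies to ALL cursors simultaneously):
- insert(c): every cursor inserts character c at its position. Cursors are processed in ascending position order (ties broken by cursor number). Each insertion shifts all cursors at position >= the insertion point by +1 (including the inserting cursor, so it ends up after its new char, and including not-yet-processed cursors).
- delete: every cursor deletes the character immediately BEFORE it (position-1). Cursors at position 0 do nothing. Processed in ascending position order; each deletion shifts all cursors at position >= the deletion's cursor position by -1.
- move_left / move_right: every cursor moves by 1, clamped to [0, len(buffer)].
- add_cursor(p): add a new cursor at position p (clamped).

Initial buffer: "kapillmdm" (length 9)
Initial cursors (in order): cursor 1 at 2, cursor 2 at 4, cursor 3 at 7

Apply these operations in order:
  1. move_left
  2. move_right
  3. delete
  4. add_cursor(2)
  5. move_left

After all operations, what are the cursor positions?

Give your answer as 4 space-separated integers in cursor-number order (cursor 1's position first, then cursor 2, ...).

After op 1 (move_left): buffer="kapillmdm" (len 9), cursors c1@1 c2@3 c3@6, authorship .........
After op 2 (move_right): buffer="kapillmdm" (len 9), cursors c1@2 c2@4 c3@7, authorship .........
After op 3 (delete): buffer="kplldm" (len 6), cursors c1@1 c2@2 c3@4, authorship ......
After op 4 (add_cursor(2)): buffer="kplldm" (len 6), cursors c1@1 c2@2 c4@2 c3@4, authorship ......
After op 5 (move_left): buffer="kplldm" (len 6), cursors c1@0 c2@1 c4@1 c3@3, authorship ......

Answer: 0 1 3 1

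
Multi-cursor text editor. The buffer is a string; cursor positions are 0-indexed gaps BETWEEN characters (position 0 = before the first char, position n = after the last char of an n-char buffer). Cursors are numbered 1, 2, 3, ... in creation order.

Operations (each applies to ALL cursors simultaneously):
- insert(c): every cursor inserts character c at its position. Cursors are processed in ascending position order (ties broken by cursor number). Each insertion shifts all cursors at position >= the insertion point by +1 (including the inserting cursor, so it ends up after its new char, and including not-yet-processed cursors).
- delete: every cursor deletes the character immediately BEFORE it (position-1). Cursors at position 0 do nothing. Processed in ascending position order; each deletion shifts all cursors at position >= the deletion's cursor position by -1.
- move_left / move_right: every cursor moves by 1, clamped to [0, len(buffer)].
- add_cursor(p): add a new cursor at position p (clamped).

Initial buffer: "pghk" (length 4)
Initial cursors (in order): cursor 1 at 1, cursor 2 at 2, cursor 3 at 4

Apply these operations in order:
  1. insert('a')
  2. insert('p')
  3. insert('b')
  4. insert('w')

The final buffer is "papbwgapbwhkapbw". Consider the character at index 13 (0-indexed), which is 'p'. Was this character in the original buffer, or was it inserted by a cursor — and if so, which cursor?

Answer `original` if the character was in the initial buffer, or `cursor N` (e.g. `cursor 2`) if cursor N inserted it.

After op 1 (insert('a')): buffer="pagahka" (len 7), cursors c1@2 c2@4 c3@7, authorship .1.2..3
After op 2 (insert('p')): buffer="papgaphkap" (len 10), cursors c1@3 c2@6 c3@10, authorship .11.22..33
After op 3 (insert('b')): buffer="papbgapbhkapb" (len 13), cursors c1@4 c2@8 c3@13, authorship .111.222..333
After op 4 (insert('w')): buffer="papbwgapbwhkapbw" (len 16), cursors c1@5 c2@10 c3@16, authorship .1111.2222..3333
Authorship (.=original, N=cursor N): . 1 1 1 1 . 2 2 2 2 . . 3 3 3 3
Index 13: author = 3

Answer: cursor 3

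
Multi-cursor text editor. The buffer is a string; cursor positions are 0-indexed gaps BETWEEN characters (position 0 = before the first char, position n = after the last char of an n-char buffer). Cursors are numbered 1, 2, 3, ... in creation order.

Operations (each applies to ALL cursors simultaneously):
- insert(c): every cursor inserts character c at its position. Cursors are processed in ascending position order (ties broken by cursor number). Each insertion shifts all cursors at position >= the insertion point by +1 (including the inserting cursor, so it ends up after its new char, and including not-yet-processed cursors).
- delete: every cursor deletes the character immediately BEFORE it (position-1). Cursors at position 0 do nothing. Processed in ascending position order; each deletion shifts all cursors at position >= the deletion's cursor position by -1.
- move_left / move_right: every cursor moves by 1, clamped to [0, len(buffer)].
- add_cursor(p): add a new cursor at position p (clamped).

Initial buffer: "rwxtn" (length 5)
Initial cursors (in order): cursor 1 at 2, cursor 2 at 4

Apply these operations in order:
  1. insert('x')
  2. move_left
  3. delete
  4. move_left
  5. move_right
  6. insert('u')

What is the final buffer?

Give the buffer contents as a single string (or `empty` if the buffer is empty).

Answer: ruxxuxn

Derivation:
After op 1 (insert('x')): buffer="rwxxtxn" (len 7), cursors c1@3 c2@6, authorship ..1..2.
After op 2 (move_left): buffer="rwxxtxn" (len 7), cursors c1@2 c2@5, authorship ..1..2.
After op 3 (delete): buffer="rxxxn" (len 5), cursors c1@1 c2@3, authorship .1.2.
After op 4 (move_left): buffer="rxxxn" (len 5), cursors c1@0 c2@2, authorship .1.2.
After op 5 (move_right): buffer="rxxxn" (len 5), cursors c1@1 c2@3, authorship .1.2.
After op 6 (insert('u')): buffer="ruxxuxn" (len 7), cursors c1@2 c2@5, authorship .11.22.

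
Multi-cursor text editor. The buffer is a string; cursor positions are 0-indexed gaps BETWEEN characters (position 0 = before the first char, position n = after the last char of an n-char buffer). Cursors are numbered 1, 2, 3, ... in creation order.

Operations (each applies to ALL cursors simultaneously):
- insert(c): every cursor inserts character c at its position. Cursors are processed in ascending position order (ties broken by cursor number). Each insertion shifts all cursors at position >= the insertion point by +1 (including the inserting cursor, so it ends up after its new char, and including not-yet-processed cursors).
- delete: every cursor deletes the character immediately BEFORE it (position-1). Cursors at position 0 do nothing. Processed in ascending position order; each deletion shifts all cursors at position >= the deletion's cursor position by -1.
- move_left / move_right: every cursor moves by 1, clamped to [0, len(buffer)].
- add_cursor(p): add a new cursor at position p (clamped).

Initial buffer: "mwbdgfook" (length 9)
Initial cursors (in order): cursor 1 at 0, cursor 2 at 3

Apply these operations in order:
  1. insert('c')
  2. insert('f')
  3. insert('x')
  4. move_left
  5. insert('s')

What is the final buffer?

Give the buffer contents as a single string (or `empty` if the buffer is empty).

After op 1 (insert('c')): buffer="cmwbcdgfook" (len 11), cursors c1@1 c2@5, authorship 1...2......
After op 2 (insert('f')): buffer="cfmwbcfdgfook" (len 13), cursors c1@2 c2@7, authorship 11...22......
After op 3 (insert('x')): buffer="cfxmwbcfxdgfook" (len 15), cursors c1@3 c2@9, authorship 111...222......
After op 4 (move_left): buffer="cfxmwbcfxdgfook" (len 15), cursors c1@2 c2@8, authorship 111...222......
After op 5 (insert('s')): buffer="cfsxmwbcfsxdgfook" (len 17), cursors c1@3 c2@10, authorship 1111...2222......

Answer: cfsxmwbcfsxdgfook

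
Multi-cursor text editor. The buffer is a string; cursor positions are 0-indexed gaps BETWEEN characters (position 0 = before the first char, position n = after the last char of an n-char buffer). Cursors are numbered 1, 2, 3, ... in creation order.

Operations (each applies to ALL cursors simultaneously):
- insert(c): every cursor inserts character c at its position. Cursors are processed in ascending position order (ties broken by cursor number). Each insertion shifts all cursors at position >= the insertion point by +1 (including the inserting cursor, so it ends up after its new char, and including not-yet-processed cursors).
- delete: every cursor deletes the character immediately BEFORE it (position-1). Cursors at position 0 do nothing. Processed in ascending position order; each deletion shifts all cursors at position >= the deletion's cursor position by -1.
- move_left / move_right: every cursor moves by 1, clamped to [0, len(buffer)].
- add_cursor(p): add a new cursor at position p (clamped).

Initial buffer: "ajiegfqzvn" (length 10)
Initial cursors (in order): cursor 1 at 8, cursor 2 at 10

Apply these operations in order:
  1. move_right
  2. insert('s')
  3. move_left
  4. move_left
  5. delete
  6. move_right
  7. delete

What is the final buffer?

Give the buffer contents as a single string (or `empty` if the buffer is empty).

After op 1 (move_right): buffer="ajiegfqzvn" (len 10), cursors c1@9 c2@10, authorship ..........
After op 2 (insert('s')): buffer="ajiegfqzvsns" (len 12), cursors c1@10 c2@12, authorship .........1.2
After op 3 (move_left): buffer="ajiegfqzvsns" (len 12), cursors c1@9 c2@11, authorship .........1.2
After op 4 (move_left): buffer="ajiegfqzvsns" (len 12), cursors c1@8 c2@10, authorship .........1.2
After op 5 (delete): buffer="ajiegfqvns" (len 10), cursors c1@7 c2@8, authorship .........2
After op 6 (move_right): buffer="ajiegfqvns" (len 10), cursors c1@8 c2@9, authorship .........2
After op 7 (delete): buffer="ajiegfqs" (len 8), cursors c1@7 c2@7, authorship .......2

Answer: ajiegfqs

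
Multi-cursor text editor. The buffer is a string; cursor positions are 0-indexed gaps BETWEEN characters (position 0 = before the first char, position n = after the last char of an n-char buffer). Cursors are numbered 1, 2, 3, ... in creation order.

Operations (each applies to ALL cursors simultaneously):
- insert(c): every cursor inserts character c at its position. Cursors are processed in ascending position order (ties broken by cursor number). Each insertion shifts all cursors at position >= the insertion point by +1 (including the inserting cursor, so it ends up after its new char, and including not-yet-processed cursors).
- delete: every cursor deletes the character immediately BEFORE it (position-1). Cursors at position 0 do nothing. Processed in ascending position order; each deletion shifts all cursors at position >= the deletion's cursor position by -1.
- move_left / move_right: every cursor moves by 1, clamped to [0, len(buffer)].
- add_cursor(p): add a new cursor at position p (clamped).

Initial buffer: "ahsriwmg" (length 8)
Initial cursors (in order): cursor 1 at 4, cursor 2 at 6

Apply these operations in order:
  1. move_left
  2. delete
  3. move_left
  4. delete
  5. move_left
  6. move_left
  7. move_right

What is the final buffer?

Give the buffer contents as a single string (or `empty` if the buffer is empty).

Answer: rwmg

Derivation:
After op 1 (move_left): buffer="ahsriwmg" (len 8), cursors c1@3 c2@5, authorship ........
After op 2 (delete): buffer="ahrwmg" (len 6), cursors c1@2 c2@3, authorship ......
After op 3 (move_left): buffer="ahrwmg" (len 6), cursors c1@1 c2@2, authorship ......
After op 4 (delete): buffer="rwmg" (len 4), cursors c1@0 c2@0, authorship ....
After op 5 (move_left): buffer="rwmg" (len 4), cursors c1@0 c2@0, authorship ....
After op 6 (move_left): buffer="rwmg" (len 4), cursors c1@0 c2@0, authorship ....
After op 7 (move_right): buffer="rwmg" (len 4), cursors c1@1 c2@1, authorship ....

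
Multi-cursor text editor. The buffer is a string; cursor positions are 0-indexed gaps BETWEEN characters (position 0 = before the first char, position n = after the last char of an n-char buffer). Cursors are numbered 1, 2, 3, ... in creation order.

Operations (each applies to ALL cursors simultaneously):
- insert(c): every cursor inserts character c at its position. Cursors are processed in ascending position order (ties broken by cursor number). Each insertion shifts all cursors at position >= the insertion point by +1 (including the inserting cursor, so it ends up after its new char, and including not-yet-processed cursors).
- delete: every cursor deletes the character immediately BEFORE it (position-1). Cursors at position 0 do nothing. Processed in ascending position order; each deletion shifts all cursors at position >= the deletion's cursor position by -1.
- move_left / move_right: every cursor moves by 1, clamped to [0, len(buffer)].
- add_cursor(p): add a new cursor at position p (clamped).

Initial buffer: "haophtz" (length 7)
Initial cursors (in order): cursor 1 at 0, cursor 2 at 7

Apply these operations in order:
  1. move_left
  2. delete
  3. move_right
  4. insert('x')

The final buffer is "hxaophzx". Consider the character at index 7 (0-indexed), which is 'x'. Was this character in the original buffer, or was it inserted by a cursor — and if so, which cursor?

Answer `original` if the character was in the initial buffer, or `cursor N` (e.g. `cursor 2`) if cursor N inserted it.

Answer: cursor 2

Derivation:
After op 1 (move_left): buffer="haophtz" (len 7), cursors c1@0 c2@6, authorship .......
After op 2 (delete): buffer="haophz" (len 6), cursors c1@0 c2@5, authorship ......
After op 3 (move_right): buffer="haophz" (len 6), cursors c1@1 c2@6, authorship ......
After op 4 (insert('x')): buffer="hxaophzx" (len 8), cursors c1@2 c2@8, authorship .1.....2
Authorship (.=original, N=cursor N): . 1 . . . . . 2
Index 7: author = 2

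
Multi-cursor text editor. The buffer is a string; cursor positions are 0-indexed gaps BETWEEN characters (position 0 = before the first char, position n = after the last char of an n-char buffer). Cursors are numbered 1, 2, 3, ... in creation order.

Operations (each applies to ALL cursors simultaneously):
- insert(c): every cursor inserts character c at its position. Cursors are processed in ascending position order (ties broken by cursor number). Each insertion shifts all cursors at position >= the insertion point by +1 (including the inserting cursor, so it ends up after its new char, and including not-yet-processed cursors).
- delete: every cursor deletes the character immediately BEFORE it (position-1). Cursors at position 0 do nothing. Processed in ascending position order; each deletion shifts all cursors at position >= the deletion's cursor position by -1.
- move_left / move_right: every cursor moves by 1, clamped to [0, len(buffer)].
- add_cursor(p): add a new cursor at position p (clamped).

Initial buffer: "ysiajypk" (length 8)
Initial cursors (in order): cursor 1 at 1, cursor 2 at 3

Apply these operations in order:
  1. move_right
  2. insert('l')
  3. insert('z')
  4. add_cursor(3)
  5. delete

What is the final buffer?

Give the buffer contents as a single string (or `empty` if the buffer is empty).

Answer: ysialjypk

Derivation:
After op 1 (move_right): buffer="ysiajypk" (len 8), cursors c1@2 c2@4, authorship ........
After op 2 (insert('l')): buffer="yslialjypk" (len 10), cursors c1@3 c2@6, authorship ..1..2....
After op 3 (insert('z')): buffer="yslzialzjypk" (len 12), cursors c1@4 c2@8, authorship ..11..22....
After op 4 (add_cursor(3)): buffer="yslzialzjypk" (len 12), cursors c3@3 c1@4 c2@8, authorship ..11..22....
After op 5 (delete): buffer="ysialjypk" (len 9), cursors c1@2 c3@2 c2@5, authorship ....2....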